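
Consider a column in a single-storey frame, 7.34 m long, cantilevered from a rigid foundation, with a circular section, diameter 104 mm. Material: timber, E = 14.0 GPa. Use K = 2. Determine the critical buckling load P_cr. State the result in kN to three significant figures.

I = πd⁴/64 = π×104⁴/64 = 5.743×10^6 mm⁴
I = 5.743×10^6 mm⁴ = 5.743×10^-6 m⁴
Effective length L_e = K·L = 2 × 7.34 = 14.68 m
P_cr = π²EI / L_e² = π² × 14.0×10⁹ × 5.743×10^-6 / 14.68² = 3.682×10^3 N

P_cr ≈ 3.68 kN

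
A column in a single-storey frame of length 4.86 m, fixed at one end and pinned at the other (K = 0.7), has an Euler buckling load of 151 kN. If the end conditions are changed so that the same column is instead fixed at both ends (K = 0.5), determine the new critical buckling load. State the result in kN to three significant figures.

P_cr ∝ 1/K², so P_cr,new = P_cr,old × (K_old/K_new)² = 151 × (0.7/0.5)²
= 151 × 1.960 = 296 kN

P_cr ≈ 296 kN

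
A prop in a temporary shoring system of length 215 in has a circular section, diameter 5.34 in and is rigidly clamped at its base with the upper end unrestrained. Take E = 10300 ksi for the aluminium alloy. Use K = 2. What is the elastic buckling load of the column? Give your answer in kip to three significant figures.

P_cr ≈ 21.9 kip

I = πd⁴/64 = π×5.34⁴/64 = 39.91 in⁴
Effective length L_e = K·L = 2 × 215 = 430.0 in
P_cr = π²EI / L_e² = π² × 10300×10³ × 39.91 / 430.0² = 2.194×10^4 lb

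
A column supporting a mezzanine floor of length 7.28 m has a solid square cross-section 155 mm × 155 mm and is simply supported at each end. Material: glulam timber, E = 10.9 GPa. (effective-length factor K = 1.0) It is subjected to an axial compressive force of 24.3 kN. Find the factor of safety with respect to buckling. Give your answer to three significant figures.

n ≈ 4.02

I = a⁴/12 = 155⁴/12 = 4.810×10^7 mm⁴
I = 4.810×10^7 mm⁴ = 4.810×10^-5 m⁴
Effective length L_e = K·L = 1 × 7.28 = 7.280 m
P_cr = π²EI / L_e² = π² × 10.9×10⁹ × 4.810×10^-5 / 7.280² = 9.764×10^4 N
Factor of safety n = P_cr / P = 97.636 / 24.3 = 4.02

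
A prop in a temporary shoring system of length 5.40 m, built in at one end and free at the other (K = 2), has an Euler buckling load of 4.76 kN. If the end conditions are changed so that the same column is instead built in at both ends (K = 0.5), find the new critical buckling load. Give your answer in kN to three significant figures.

P_cr ∝ 1/K², so P_cr,new = P_cr,old × (K_old/K_new)² = 4.76 × (2/0.5)²
= 4.76 × 16.00 = 76.2 kN

P_cr ≈ 76.2 kN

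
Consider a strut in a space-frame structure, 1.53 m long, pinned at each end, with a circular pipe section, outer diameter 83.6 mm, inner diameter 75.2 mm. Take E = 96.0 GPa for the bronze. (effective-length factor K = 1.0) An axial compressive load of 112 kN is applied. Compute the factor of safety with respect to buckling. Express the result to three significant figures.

n ≈ 2.99

d_o = 83.6 mm, d_i = 75.2 mm
I = π(d_o⁴ − d_i⁴)/64 = π(83.6⁴ − 75.20⁴)/64 = 8.279×10^5 mm⁴
I = 8.279×10^5 mm⁴ = 8.279×10^-7 m⁴
Effective length L_e = K·L = 1 × 1.53 = 1.530 m
P_cr = π²EI / L_e² = π² × 96.0×10⁹ × 8.279×10^-7 / 1.530² = 3.351×10^5 N
Factor of safety n = P_cr / P = 335.10 / 112 = 2.99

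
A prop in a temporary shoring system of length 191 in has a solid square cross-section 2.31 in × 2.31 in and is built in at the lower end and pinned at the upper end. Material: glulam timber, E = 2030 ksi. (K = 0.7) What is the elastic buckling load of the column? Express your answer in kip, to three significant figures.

I = a⁴/12 = 2.31⁴/12 = 2.373 in⁴
Effective length L_e = K·L = 0.7 × 191 = 133.7 in
P_cr = π²EI / L_e² = π² × 2030×10³ × 2.373 / 133.7² = 2.659×10^3 lb

P_cr ≈ 2.66 kip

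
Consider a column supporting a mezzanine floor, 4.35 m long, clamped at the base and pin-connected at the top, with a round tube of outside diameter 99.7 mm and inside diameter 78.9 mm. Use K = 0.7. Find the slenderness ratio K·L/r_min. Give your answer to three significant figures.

d_o = 99.7 mm, d_i = 78.9 mm
I = π(d_o⁴ − d_i⁴)/64 = π(99.7⁴ − 78.90⁴)/64 = 2.948×10^6 mm⁴
A = 2.918×10^3 mm²;  r_min = √(I/A) = √(2.948×10^6/2.918×10^3) = 31.79 mm
L_e = K·L = 0.7 × 4.35 m = 3.045 m = 3045.0 mm
λ = L_e / r_min = 3045.0 / 31.79 = 95.8

λ ≈ 95.8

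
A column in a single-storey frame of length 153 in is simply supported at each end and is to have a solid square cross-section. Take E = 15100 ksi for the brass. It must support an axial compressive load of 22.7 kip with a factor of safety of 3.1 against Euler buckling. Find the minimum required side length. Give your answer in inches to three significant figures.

a ≈ 3.39 in

Required P_cr = n·P = 3.1 × 22.7 = 70.37 kip
L_e = K·L = 1 × 153 = 153.0 in
Required I = P_cr·L_e²/(π²E) = 7.037×10^4 × 153.0² / (π² × 1.51×10^7) = 11.05 in⁴
Solid square: I = a⁴/12  ⇒  a = (12I)^(1/4) = (12×11.05)^(1/4) = 3.39 in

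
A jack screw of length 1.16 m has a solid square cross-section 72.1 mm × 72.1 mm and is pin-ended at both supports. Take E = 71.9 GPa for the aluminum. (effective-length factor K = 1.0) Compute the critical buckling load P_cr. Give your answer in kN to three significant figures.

P_cr ≈ 1190 kN

I = a⁴/12 = 72.1⁴/12 = 2.252×10^6 mm⁴
I = 2.252×10^6 mm⁴ = 2.252×10^-6 m⁴
Effective length L_e = K·L = 1 × 1.16 = 1.160 m
P_cr = π²EI / L_e² = π² × 71.9×10⁹ × 2.252×10^-6 / 1.160² = 1.188×10^6 N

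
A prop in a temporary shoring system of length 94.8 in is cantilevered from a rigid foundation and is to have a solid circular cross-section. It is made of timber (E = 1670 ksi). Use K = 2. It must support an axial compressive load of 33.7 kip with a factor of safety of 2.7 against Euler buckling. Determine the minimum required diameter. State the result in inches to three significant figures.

d ≈ 7.97 in

Required P_cr = n·P = 2.7 × 33.7 = 90.99 kip
L_e = K·L = 2 × 94.8 = 189.6 in
Required I = P_cr·L_e²/(π²E) = 9.099×10^4 × 189.6² / (π² × 1.67×10^6) = 198.5 in⁴
Solid circle: I = πd⁴/64  ⇒  d = (64I/π)^(1/4) = (64×198.5/π)^(1/4) = 7.97 in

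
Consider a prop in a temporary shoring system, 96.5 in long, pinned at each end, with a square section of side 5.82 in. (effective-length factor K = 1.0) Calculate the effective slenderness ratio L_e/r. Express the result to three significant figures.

For a square r = a/√12 = 5.82/√12 = 1.680 in
L_e = K·L = 1 × 96.5 = 96.50 in
λ = L_e / r_min = 96.500 / 1.680 = 57.4

λ ≈ 57.4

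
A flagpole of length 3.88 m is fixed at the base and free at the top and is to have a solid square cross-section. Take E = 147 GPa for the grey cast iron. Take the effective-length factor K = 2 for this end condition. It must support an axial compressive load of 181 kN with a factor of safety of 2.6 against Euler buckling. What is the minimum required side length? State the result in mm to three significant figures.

Required P_cr = n·P = 2.6 × 181 = 470.6 kN
L_e = K·L = 2 × 3.88 = 7.760 m
Required I = P_cr·L_e²/(π²E) = 4.706×10^5 × 7.760² / (π² × 1.47×10^11) = 1.953×10^-5 m⁴
I_req = 1.953×10^7 mm⁴
Solid square: I = a⁴/12  ⇒  a = (12I)^(1/4) = (12×1.953×10^7)^(1/4) = 124 mm

a ≈ 124 mm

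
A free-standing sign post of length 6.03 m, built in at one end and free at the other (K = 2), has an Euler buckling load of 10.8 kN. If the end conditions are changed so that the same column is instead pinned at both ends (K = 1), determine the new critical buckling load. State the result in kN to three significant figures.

P_cr ≈ 43.2 kN

P_cr ∝ 1/K², so P_cr,new = P_cr,old × (K_old/K_new)² = 10.8 × (2/1)²
= 10.8 × 4.000 = 43.2 kN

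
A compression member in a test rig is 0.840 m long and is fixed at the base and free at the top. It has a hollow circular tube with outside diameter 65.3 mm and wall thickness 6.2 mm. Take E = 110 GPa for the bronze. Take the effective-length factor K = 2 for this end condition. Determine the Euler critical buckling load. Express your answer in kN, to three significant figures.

Inner diameter d_i = 65.3 − 2×6.2 = 52.90 mm
I = π(d_o⁴ − d_i⁴)/64 = π(65.3⁴ − 52.90⁴)/64 = 5.081×10^5 mm⁴
I = 5.081×10^5 mm⁴ = 5.081×10^-7 m⁴
Effective length L_e = K·L = 2 × 0.840 = 1.680 m
P_cr = π²EI / L_e² = π² × 110×10⁹ × 5.081×10^-7 / 1.680² = 1.955×10^5 N

P_cr ≈ 195 kN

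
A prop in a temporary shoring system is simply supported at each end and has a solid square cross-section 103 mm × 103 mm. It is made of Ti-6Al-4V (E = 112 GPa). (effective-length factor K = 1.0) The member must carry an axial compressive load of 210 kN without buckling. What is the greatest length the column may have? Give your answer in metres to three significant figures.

L_max ≈ 7.03 m

I = a⁴/12 = 103⁴/12 = 9.379×10^6 mm⁴
I = 9.379×10^-6 m⁴
At the buckling limit P_cr = P = 2.100×10^5 N
From P_cr = π²EI/(K·L)²:  L = (1/K)·√(π²EI/P_cr) = (1/1)·√(π²×1.12×10^11×9.379×10^-6/2.100×10^5)
L = 7.03 m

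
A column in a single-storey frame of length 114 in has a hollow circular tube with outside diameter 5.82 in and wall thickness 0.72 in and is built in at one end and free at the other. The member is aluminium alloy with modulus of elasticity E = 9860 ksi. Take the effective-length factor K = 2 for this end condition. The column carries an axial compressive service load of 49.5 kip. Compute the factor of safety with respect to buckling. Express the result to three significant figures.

n ≈ 1.45

Inner diameter d_i = 5.82 − 2×0.72 = 4.380 in
I = π(d_o⁴ − d_i⁴)/64 = π(5.82⁴ − 4.380⁴)/64 = 38.25 in⁴
Effective length L_e = K·L = 2 × 114 = 228.0 in
P_cr = π²EI / L_e² = π² × 9860×10³ × 38.25 / 228.0² = 7.161×10^4 lb
Factor of safety n = P_cr / P = 71.611 / 49.5 = 1.45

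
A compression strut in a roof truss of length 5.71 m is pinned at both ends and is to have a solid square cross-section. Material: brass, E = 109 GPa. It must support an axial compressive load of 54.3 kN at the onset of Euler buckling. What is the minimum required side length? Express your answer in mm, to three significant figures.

a ≈ 66.7 mm

L_e = K·L = 1 × 5.71 = 5.710 m
Required I = P_cr·L_e²/(π²E) = 5.430×10^4 × 5.710² / (π² × 1.09×10^11) = 1.646×10^-6 m⁴
I_req = 1.646×10^6 mm⁴
Solid square: I = a⁴/12  ⇒  a = (12I)^(1/4) = (12×1.646×10^6)^(1/4) = 66.7 mm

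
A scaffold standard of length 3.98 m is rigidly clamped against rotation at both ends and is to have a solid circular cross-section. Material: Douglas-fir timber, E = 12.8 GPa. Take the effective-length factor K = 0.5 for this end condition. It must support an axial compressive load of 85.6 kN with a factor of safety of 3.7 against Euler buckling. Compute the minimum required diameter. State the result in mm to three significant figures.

Required P_cr = n·P = 3.7 × 85.6 = 316.7 kN
L_e = K·L = 0.5 × 3.98 = 1.990 m
Required I = P_cr·L_e²/(π²E) = 3.167×10^5 × 1.990² / (π² × 1.28×10^10) = 9.928×10^-6 m⁴
I_req = 9.928×10^6 mm⁴
Solid circle: I = πd⁴/64  ⇒  d = (64I/π)^(1/4) = (64×9.928×10^6/π)^(1/4) = 119 mm

d ≈ 119 mm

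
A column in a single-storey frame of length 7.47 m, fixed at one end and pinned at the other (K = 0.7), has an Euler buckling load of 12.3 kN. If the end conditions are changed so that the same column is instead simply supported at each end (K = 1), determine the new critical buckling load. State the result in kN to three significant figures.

P_cr ∝ 1/K², so P_cr,new = P_cr,old × (K_old/K_new)² = 12.3 × (0.7/1)²
= 12.3 × 0.4900 = 6.03 kN

P_cr ≈ 6.03 kN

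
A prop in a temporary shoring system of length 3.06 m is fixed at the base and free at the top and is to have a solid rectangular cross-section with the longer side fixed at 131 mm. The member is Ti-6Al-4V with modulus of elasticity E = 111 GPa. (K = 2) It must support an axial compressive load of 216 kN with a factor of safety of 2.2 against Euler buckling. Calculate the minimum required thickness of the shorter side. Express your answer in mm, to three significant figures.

b ≈ 114 mm

Required P_cr = n·P = 2.2 × 216 = 475.2 kN
L_e = K·L = 2 × 3.06 = 6.120 m
Required I = P_cr·L_e²/(π²E) = 4.752×10^5 × 6.120² / (π² × 1.11×10^11) = 1.625×10^-5 m⁴
I_req = 1.625×10^7 mm⁴
Rectangle, weak axis: I_min = h·b³/12 with h = 131 mm fixed  ⇒  b = (12I/h)^(1/3) = 114 mm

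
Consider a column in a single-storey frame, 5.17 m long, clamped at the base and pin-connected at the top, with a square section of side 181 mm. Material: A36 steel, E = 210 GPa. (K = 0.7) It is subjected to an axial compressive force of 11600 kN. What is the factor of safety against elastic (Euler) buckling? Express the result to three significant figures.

n ≈ 1.22

I = a⁴/12 = 181⁴/12 = 8.944×10^7 mm⁴
I = 8.944×10^7 mm⁴ = 8.944×10^-5 m⁴
Effective length L_e = K·L = 0.7 × 5.17 = 3.619 m
P_cr = π²EI / L_e² = π² × 210×10⁹ × 8.944×10^-5 / 3.619² = 1.415×10^7 N
Factor of safety n = P_cr / P = 14154 / 11600 = 1.22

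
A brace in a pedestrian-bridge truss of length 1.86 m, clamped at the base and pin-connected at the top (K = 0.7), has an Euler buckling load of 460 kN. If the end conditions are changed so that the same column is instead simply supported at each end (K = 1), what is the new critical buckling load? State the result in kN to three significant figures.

P_cr ∝ 1/K², so P_cr,new = P_cr,old × (K_old/K_new)² = 460 × (0.7/1)²
= 460 × 0.4900 = 225 kN

P_cr ≈ 225 kN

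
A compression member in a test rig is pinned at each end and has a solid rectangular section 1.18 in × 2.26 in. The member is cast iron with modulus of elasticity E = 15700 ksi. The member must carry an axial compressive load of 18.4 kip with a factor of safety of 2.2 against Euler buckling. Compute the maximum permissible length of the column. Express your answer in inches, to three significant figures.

Buckling occurs about the weak axis: I_min = h·b³/12 with b = 1.18 in (the shorter side).
I_min = 2.26×1.18³/12 = 0.3094 in⁴
Required critical load P_cr = n·P = 2.2 × 18.4 = 40.48 kip = 4.048×10^4 lb
From P_cr = π²EI/(K·L)²:  L = (1/K)·√(π²EI/P_cr) = (1/1)·√(π²×1.57×10^7×0.3094/4.048×10^4)
L = 34.4 in

L_max ≈ 34.4 in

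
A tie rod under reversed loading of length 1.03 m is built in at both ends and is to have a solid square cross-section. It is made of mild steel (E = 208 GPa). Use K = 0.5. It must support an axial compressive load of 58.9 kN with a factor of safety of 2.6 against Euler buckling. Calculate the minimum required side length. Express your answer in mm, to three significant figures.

a ≈ 22.1 mm

Required P_cr = n·P = 2.6 × 58.9 = 153.1 kN
L_e = K·L = 0.5 × 1.03 = 0.5150 m
Required I = P_cr·L_e²/(π²E) = 1.531×10^5 × 0.5150² / (π² × 2.08×10^11) = 1.979×10^-8 m⁴
I_req = 1.979×10^4 mm⁴
Solid square: I = a⁴/12  ⇒  a = (12I)^(1/4) = (12×1.979×10^4)^(1/4) = 22.1 mm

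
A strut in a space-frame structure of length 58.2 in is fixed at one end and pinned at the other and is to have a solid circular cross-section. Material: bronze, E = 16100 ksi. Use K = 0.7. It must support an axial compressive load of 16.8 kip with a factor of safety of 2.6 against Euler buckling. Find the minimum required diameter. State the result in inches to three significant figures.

Required P_cr = n·P = 2.6 × 16.8 = 43.68 kip
L_e = K·L = 0.7 × 58.2 = 40.74 in
Required I = P_cr·L_e²/(π²E) = 4.368×10^4 × 40.74² / (π² × 1.61×10^7) = 0.4562 in⁴
Solid circle: I = πd⁴/64  ⇒  d = (64I/π)^(1/4) = (64×0.4562/π)^(1/4) = 1.75 in

d ≈ 1.75 in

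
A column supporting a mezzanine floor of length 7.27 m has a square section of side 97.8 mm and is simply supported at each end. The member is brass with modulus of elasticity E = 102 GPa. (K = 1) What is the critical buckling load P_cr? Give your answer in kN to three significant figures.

I = a⁴/12 = 97.8⁴/12 = 7.624×10^6 mm⁴
I = 7.624×10^6 mm⁴ = 7.624×10^-6 m⁴
Effective length L_e = K·L = 1 × 7.27 = 7.270 m
P_cr = π²EI / L_e² = π² × 102×10⁹ × 7.624×10^-6 / 7.270² = 1.452×10^5 N

P_cr ≈ 145 kN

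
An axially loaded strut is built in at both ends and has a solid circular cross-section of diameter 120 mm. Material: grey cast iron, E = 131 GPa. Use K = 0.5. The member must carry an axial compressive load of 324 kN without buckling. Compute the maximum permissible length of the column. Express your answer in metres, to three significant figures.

I = πd⁴/64 = π×120⁴/64 = 1.018×10^7 mm⁴
I = 1.018×10^-5 m⁴
At the buckling limit P_cr = P = 3.240×10^5 N
From P_cr = π²EI/(K·L)²:  L = (1/K)·√(π²EI/P_cr) = (1/0.5)·√(π²×1.31×10^11×1.018×10^-5/3.240×10^5)
L = 12.7 m

L_max ≈ 12.7 m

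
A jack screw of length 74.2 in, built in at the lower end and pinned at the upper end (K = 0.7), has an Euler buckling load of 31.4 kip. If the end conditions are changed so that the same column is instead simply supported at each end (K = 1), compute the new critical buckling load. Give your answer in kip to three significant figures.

P_cr ≈ 15.4 kip

P_cr ∝ 1/K², so P_cr,new = P_cr,old × (K_old/K_new)² = 31.4 × (0.7/1)²
= 31.4 × 0.4900 = 15.4 kip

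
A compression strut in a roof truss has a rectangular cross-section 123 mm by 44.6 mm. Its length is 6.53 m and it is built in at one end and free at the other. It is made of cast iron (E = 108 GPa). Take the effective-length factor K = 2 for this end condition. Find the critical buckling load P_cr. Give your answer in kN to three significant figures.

P_cr ≈ 5.68 kN

Buckling occurs about the weak axis: I_min = h·b³/12 with b = 44.6 mm (the shorter side).
I_min = 123×44.6³/12 = 9.093×10^5 mm⁴
I = 9.093×10^5 mm⁴ = 9.093×10^-7 m⁴
Effective length L_e = K·L = 2 × 6.53 = 13.06 m
P_cr = π²EI / L_e² = π² × 108×10⁹ × 9.093×10^-7 / 13.06² = 5.683×10^3 N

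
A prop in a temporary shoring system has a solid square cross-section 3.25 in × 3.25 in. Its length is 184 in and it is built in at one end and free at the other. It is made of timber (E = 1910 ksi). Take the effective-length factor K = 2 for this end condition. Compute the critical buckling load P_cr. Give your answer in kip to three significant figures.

P_cr ≈ 1.29 kip

I = a⁴/12 = 3.25⁴/12 = 9.297 in⁴
Effective length L_e = K·L = 2 × 184 = 368.0 in
P_cr = π²EI / L_e² = π² × 1910×10³ × 9.297 / 368.0² = 1.294×10^3 lb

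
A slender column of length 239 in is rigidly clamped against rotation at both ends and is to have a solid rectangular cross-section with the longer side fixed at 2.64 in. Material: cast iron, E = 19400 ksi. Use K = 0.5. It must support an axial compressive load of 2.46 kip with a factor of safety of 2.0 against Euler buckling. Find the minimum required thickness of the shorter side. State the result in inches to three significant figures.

b ≈ 1.19 in

Required P_cr = n·P = 2.0 × 2.46 = 4.920 kip
L_e = K·L = 0.5 × 239 = 119.5 in
Required I = P_cr·L_e²/(π²E) = 4.920×10^3 × 119.5² / (π² × 1.94×10^7) = 0.3669 in⁴
Rectangle, weak axis: I_min = h·b³/12 with h = 2.64 in fixed  ⇒  b = (12I/h)^(1/3) = 1.19 in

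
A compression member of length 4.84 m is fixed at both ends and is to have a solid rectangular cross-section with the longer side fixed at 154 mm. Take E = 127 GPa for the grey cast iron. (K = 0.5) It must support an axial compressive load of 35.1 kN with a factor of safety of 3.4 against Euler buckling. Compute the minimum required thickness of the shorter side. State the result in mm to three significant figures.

b ≈ 35.2 mm

Required P_cr = n·P = 3.4 × 35.1 = 119.3 kN
L_e = K·L = 0.5 × 4.84 = 2.420 m
Required I = P_cr·L_e²/(π²E) = 1.193×10^5 × 2.420² / (π² × 1.27×10^11) = 5.576×10^-7 m⁴
I_req = 5.576×10^5 mm⁴
Rectangle, weak axis: I_min = h·b³/12 with h = 154 mm fixed  ⇒  b = (12I/h)^(1/3) = 35.2 mm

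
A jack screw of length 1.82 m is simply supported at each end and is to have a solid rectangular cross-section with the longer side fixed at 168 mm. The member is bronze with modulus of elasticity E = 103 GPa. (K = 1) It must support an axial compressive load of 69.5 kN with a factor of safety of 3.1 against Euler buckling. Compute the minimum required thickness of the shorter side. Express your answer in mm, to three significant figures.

b ≈ 36.9 mm

Required P_cr = n·P = 3.1 × 69.5 = 215.4 kN
L_e = K·L = 1 × 1.82 = 1.820 m
Required I = P_cr·L_e²/(π²E) = 2.155×10^5 × 1.820² / (π² × 1.03×10^11) = 7.020×10^-7 m⁴
I_req = 7.020×10^5 mm⁴
Rectangle, weak axis: I_min = h·b³/12 with h = 168 mm fixed  ⇒  b = (12I/h)^(1/3) = 36.9 mm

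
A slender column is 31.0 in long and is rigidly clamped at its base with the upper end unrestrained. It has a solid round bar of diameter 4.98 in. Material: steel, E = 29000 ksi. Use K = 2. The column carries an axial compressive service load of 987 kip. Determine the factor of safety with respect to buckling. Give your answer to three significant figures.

I = πd⁴/64 = π×4.98⁴/64 = 30.19 in⁴
Effective length L_e = K·L = 2 × 31.0 = 62.00 in
P_cr = π²EI / L_e² = π² × 29000×10³ × 30.19 / 62.00² = 2.248×10^6 lb
Factor of safety n = P_cr / P = 2248.0 / 987 = 2.28

n ≈ 2.28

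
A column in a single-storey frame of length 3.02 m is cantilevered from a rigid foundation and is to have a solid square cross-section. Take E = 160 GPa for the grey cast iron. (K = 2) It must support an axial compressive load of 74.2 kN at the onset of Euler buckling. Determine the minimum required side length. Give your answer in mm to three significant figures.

L_e = K·L = 2 × 3.02 = 6.040 m
Required I = P_cr·L_e²/(π²E) = 7.420×10^4 × 6.040² / (π² × 1.60×10^11) = 1.714×10^-6 m⁴
I_req = 1.714×10^6 mm⁴
Solid square: I = a⁴/12  ⇒  a = (12I)^(1/4) = (12×1.714×10^6)^(1/4) = 67.3 mm

a ≈ 67.3 mm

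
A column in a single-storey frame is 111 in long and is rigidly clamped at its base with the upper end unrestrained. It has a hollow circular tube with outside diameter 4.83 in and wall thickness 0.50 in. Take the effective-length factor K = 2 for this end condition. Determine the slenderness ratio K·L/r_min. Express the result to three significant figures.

Inner diameter d_i = 4.83 − 2×0.50 = 3.830 in
I = π(d_o⁴ − d_i⁴)/64 = π(4.83⁴ − 3.830⁴)/64 = 16.15 in⁴
A = 6.802 in²;  r_min = √(I/A) = √(16.15/6.802) = 1.541 in
L_e = K·L = 2 × 111 = 222.0 in
λ = L_e / r_min = 222.00 / 1.541 = 144

λ ≈ 144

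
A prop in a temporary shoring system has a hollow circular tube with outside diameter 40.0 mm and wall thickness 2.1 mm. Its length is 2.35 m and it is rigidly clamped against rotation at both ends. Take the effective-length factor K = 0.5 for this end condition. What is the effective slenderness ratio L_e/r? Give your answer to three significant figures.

Inner diameter d_i = 40.0 − 2×2.1 = 35.80 mm
I = π(d_o⁴ − d_i⁴)/64 = π(40.0⁴ − 35.80⁴)/64 = 4.503×10^4 mm⁴
A = 250.0 mm²;  r_min = √(I/A) = √(4.503×10^4/250.0) = 13.42 mm
L_e = K·L = 0.5 × 2.35 m = 1.175 m = 1175.0 mm
λ = L_e / r_min = 1175.0 / 13.42 = 87.6

λ ≈ 87.6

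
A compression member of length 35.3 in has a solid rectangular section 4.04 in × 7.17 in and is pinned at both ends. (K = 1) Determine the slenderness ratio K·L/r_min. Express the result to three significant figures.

For a rectangle r_min = b/√12 = 4.04/√12 = 1.166 in
L_e = K·L = 1 × 35.3 = 35.30 in
λ = L_e / r_min = 35.300 / 1.166 = 30.3

λ ≈ 30.3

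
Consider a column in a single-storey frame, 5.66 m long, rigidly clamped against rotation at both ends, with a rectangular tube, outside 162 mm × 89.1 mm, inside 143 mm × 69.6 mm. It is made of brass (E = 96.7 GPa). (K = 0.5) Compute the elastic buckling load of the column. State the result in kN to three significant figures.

P_cr ≈ 659 kN

Weak-axis I_min = (h_o·b_o³ − h_i·b_i³)/12 with b_o = 89.1, b_i = 69.60 mm (shorter outer/inner sides).
I_min = (162×89.1³ − 143.0×69.60³)/12 = 5.531×10^6 mm⁴
I = 5.531×10^6 mm⁴ = 5.531×10^-6 m⁴
Effective length L_e = K·L = 0.5 × 5.66 = 2.830 m
P_cr = π²EI / L_e² = π² × 96.7×10⁹ × 5.531×10^-6 / 2.830² = 6.592×10^5 N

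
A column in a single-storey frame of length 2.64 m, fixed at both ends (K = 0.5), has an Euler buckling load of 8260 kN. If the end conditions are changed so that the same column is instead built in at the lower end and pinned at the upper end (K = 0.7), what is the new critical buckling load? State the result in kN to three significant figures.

P_cr ∝ 1/K², so P_cr,new = P_cr,old × (K_old/K_new)² = 8260 × (0.5/0.7)²
= 8260 × 0.5102 = 4210 kN

P_cr ≈ 4210 kN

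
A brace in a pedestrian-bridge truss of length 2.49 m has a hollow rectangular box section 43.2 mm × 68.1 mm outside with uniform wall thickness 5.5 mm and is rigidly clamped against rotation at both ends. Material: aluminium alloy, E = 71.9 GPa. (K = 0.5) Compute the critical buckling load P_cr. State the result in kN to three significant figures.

P_cr ≈ 137 kN

Inner dimensions: h_i = 68.1 − 2×5.5 = 57.10 mm, b_i = 43.2 − 2×5.5 = 32.20 mm
Weak-axis I_min = (h_o·b_o³ − h_i·b_i³)/12 with b_o = 43.2, b_i = 32.20 mm (shorter outer/inner sides).
I_min = (68.1×43.2³ − 57.10×32.20³)/12 = 2.987×10^5 mm⁴
I = 2.987×10^5 mm⁴ = 2.987×10^-7 m⁴
Effective length L_e = K·L = 0.5 × 2.49 = 1.245 m
P_cr = π²EI / L_e² = π² × 71.9×10⁹ × 2.987×10^-7 / 1.245² = 1.367×10^5 N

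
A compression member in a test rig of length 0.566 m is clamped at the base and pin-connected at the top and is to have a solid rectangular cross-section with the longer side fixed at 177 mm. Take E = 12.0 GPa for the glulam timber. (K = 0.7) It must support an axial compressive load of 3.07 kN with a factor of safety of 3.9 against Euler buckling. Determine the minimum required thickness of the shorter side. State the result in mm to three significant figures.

b ≈ 10.2 mm

Required P_cr = n·P = 3.9 × 3.07 = 11.97 kN
L_e = K·L = 0.7 × 0.566 = 0.3962 m
Required I = P_cr·L_e²/(π²E) = 1.197×10^4 × 0.3962² / (π² × 1.20×10^10) = 1.587×10^-8 m⁴
I_req = 1.587×10^4 mm⁴
Rectangle, weak axis: I_min = h·b³/12 with h = 177 mm fixed  ⇒  b = (12I/h)^(1/3) = 10.2 mm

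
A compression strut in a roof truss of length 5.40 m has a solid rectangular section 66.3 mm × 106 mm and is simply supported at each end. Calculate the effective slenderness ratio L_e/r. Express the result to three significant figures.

Buckling occurs about the weak axis: I_min = h·b³/12 with b = 66.3 mm (the shorter side).
I_min = 106×66.3³/12 = 2.574×10^6 mm⁴
A = 7.028×10^3 mm²;  r_min = √(I/A) = √(2.574×10^6/7.028×10^3) = 19.14 mm
L_e = K·L = 1 × 5.40 m = 5.400 m = 5400.0 mm
λ = L_e / r_min = 5400.0 / 19.14 = 282

λ ≈ 282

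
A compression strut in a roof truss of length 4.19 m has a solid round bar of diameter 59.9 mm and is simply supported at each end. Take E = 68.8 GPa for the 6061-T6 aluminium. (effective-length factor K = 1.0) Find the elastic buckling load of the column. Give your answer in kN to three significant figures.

P_cr ≈ 24.4 kN

I = πd⁴/64 = π×59.9⁴/64 = 6.319×10^5 mm⁴
I = 6.319×10^5 mm⁴ = 6.319×10^-7 m⁴
Effective length L_e = K·L = 1 × 4.19 = 4.190 m
P_cr = π²EI / L_e² = π² × 68.8×10⁹ × 6.319×10^-7 / 4.190² = 2.444×10^4 N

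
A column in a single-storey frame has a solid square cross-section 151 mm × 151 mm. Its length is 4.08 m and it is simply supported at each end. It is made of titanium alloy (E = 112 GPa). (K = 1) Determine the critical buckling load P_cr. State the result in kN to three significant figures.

I = a⁴/12 = 151⁴/12 = 4.332×10^7 mm⁴
I = 4.332×10^7 mm⁴ = 4.332×10^-5 m⁴
Effective length L_e = K·L = 1 × 4.08 = 4.080 m
P_cr = π²EI / L_e² = π² × 112×10⁹ × 4.332×10^-5 / 4.080² = 2.877×10^6 N

P_cr ≈ 2880 kN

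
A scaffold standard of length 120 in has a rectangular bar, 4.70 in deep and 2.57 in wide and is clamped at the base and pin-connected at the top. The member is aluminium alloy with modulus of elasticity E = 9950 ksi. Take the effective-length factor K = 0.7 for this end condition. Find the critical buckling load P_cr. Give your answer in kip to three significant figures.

Buckling occurs about the weak axis: I_min = h·b³/12 with b = 2.57 in (the shorter side).
I_min = 4.70×2.57³/12 = 6.648 in⁴
Effective length L_e = K·L = 0.7 × 120 = 84.00 in
P_cr = π²EI / L_e² = π² × 9950×10³ × 6.648 / 84.00² = 9.253×10^4 lb

P_cr ≈ 92.5 kip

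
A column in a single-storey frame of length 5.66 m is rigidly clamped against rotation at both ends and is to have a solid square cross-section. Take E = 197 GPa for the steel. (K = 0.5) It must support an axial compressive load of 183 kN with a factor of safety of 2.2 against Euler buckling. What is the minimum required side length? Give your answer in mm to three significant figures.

Required P_cr = n·P = 2.2 × 183 = 402.6 kN
L_e = K·L = 0.5 × 5.66 = 2.830 m
Required I = P_cr·L_e²/(π²E) = 4.026×10^5 × 2.830² / (π² × 1.97×10^11) = 1.658×10^-6 m⁴
I_req = 1.658×10^6 mm⁴
Solid square: I = a⁴/12  ⇒  a = (12I)^(1/4) = (12×1.658×10^6)^(1/4) = 66.8 mm

a ≈ 66.8 mm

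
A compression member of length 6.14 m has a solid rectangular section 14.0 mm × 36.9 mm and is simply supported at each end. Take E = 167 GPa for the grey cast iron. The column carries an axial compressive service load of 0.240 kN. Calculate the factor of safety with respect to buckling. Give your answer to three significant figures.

Buckling occurs about the weak axis: I_min = h·b³/12 with b = 14.0 mm (the shorter side).
I_min = 36.9×14.0³/12 = 8.438×10^3 mm⁴
I = 8.438×10^3 mm⁴ = 8.438×10^-9 m⁴
Effective length L_e = K·L = 1 × 6.14 = 6.140 m
P_cr = π²EI / L_e² = π² × 167×10⁹ × 8.438×10^-9 / 6.140² = 368.9 N
Factor of safety n = P_cr / P = 0.36890 / 0.240 = 1.54

n ≈ 1.54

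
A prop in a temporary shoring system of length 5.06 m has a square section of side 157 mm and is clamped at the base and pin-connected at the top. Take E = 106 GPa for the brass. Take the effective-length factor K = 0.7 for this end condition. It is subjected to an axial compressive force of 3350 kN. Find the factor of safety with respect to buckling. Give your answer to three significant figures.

I = a⁴/12 = 157⁴/12 = 5.063×10^7 mm⁴
I = 5.063×10^7 mm⁴ = 5.063×10^-5 m⁴
Effective length L_e = K·L = 0.7 × 5.06 = 3.542 m
P_cr = π²EI / L_e² = π² × 106×10⁹ × 5.063×10^-5 / 3.542² = 4.222×10^6 N
Factor of safety n = P_cr / P = 4222.1 / 3350 = 1.26

n ≈ 1.26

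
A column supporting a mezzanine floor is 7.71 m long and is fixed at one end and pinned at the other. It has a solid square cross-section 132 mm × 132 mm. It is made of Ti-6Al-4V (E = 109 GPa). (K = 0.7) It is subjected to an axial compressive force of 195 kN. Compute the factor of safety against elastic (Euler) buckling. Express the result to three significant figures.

n ≈ 4.79

I = a⁴/12 = 132⁴/12 = 2.530×10^7 mm⁴
I = 2.530×10^7 mm⁴ = 2.530×10^-5 m⁴
Effective length L_e = K·L = 0.7 × 7.71 = 5.397 m
P_cr = π²EI / L_e² = π² × 109×10⁹ × 2.530×10^-5 / 5.397² = 9.344×10^5 N
Factor of safety n = P_cr / P = 934.41 / 195 = 4.79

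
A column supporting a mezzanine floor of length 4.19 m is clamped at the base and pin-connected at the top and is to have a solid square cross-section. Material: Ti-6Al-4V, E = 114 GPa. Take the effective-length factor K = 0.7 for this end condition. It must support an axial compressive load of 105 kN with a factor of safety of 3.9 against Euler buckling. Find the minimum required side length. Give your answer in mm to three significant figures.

a ≈ 78.3 mm

Required P_cr = n·P = 3.9 × 105 = 409.5 kN
L_e = K·L = 0.7 × 4.19 = 2.933 m
Required I = P_cr·L_e²/(π²E) = 4.095×10^5 × 2.933² / (π² × 1.14×10^11) = 3.131×10^-6 m⁴
I_req = 3.131×10^6 mm⁴
Solid square: I = a⁴/12  ⇒  a = (12I)^(1/4) = (12×3.131×10^6)^(1/4) = 78.3 mm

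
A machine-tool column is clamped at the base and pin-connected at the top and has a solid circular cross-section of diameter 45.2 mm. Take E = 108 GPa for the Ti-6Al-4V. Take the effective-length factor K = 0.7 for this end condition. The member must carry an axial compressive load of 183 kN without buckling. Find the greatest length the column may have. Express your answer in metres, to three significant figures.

L_max ≈ 1.56 m

I = πd⁴/64 = π×45.2⁴/64 = 2.049×10^5 mm⁴
I = 2.049×10^-7 m⁴
At the buckling limit P_cr = P = 1.830×10^5 N
From P_cr = π²EI/(K·L)²:  L = (1/K)·√(π²EI/P_cr) = (1/0.7)·√(π²×1.08×10^11×2.049×10^-7/1.830×10^5)
L = 1.56 m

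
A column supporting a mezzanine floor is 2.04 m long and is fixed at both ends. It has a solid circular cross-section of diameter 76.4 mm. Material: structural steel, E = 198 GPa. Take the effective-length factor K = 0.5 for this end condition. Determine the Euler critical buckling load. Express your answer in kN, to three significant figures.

P_cr ≈ 3140 kN

I = πd⁴/64 = π×76.4⁴/64 = 1.672×10^6 mm⁴
I = 1.672×10^6 mm⁴ = 1.672×10^-6 m⁴
Effective length L_e = K·L = 0.5 × 2.04 = 1.020 m
P_cr = π²EI / L_e² = π² × 198×10⁹ × 1.672×10^-6 / 1.020² = 3.141×10^6 N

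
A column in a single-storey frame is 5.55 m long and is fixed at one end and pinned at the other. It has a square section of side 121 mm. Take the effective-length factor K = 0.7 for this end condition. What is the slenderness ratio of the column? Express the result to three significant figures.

For a square r = a/√12 = 121/√12 = 34.93 mm
L_e = K·L = 0.7 × 5.55 m = 3.885 m = 3885.0 mm
λ = L_e / r_min = 3885.0 / 34.93 = 111

λ ≈ 111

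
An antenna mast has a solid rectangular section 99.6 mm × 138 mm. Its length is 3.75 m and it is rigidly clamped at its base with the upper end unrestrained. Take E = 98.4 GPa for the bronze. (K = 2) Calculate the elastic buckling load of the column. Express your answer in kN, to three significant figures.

Buckling occurs about the weak axis: I_min = h·b³/12 with b = 99.6 mm (the shorter side).
I_min = 138×99.6³/12 = 1.136×10^7 mm⁴
I = 1.136×10^7 mm⁴ = 1.136×10^-5 m⁴
Effective length L_e = K·L = 2 × 3.75 = 7.500 m
P_cr = π²EI / L_e² = π² × 98.4×10⁹ × 1.136×10^-5 / 7.500² = 1.962×10^5 N

P_cr ≈ 196 kN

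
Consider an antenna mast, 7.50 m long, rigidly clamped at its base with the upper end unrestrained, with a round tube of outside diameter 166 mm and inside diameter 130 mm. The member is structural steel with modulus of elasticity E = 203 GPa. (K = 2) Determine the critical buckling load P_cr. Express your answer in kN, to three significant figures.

d_o = 166 mm, d_i = 130 mm
I = π(d_o⁴ − d_i⁴)/64 = π(166⁴ − 130.0⁴)/64 = 2.325×10^7 mm⁴
I = 2.325×10^7 mm⁴ = 2.325×10^-5 m⁴
Effective length L_e = K·L = 2 × 7.50 = 15.00 m
P_cr = π²EI / L_e² = π² × 203×10⁹ × 2.325×10^-5 / 15.00² = 2.071×10^5 N

P_cr ≈ 207 kN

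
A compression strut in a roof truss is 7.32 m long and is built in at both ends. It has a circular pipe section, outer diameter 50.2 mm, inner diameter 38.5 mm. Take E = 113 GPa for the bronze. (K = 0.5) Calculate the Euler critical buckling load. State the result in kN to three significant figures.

P_cr ≈ 17.0 kN

d_o = 50.2 mm, d_i = 38.5 mm
I = π(d_o⁴ − d_i⁴)/64 = π(50.2⁴ − 38.50⁴)/64 = 2.039×10^5 mm⁴
I = 2.039×10^5 mm⁴ = 2.039×10^-7 m⁴
Effective length L_e = K·L = 0.5 × 7.32 = 3.660 m
P_cr = π²EI / L_e² = π² × 113×10⁹ × 2.039×10^-7 / 3.660² = 1.697×10^4 N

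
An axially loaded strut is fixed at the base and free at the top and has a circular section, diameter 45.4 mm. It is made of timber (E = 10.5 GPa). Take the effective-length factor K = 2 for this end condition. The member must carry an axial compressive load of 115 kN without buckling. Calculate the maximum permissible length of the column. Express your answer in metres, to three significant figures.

L_max ≈ 0.217 m

I = πd⁴/64 = π×45.4⁴/64 = 2.085×10^5 mm⁴
I = 2.085×10^-7 m⁴
At the buckling limit P_cr = P = 1.150×10^5 N
From P_cr = π²EI/(K·L)²:  L = (1/K)·√(π²EI/P_cr) = (1/2)·√(π²×1.05×10^10×2.085×10^-7/1.150×10^5)
L = 0.217 m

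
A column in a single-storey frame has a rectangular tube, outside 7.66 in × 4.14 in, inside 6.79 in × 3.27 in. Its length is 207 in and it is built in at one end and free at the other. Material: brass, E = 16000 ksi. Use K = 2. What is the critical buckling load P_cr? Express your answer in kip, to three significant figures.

Weak-axis I_min = (h_o·b_o³ − h_i·b_i³)/12 with b_o = 4.14, b_i = 3.270 in (shorter outer/inner sides).
I_min = (7.66×4.14³ − 6.790×3.270³)/12 = 25.51 in⁴
Effective length L_e = K·L = 2 × 207 = 414.0 in
P_cr = π²EI / L_e² = π² × 16000×10³ × 25.51 / 414.0² = 2.350×10^4 lb

P_cr ≈ 23.5 kip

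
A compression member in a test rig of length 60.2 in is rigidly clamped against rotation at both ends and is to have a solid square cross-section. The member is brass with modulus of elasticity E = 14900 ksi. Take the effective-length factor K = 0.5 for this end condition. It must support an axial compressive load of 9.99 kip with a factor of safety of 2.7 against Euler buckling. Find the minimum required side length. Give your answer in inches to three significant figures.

a ≈ 1.19 in

Required P_cr = n·P = 2.7 × 9.99 = 26.97 kip
L_e = K·L = 0.5 × 60.2 = 30.10 in
Required I = P_cr·L_e²/(π²E) = 2.697×10^4 × 30.10² / (π² × 1.49×10^7) = 0.1662 in⁴
Solid square: I = a⁴/12  ⇒  a = (12I)^(1/4) = (12×0.1662)^(1/4) = 1.19 in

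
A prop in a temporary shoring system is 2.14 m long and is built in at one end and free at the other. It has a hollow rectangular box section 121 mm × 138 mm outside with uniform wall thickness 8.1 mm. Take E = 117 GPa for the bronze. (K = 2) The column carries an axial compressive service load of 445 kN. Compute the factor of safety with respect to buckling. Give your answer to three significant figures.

Inner dimensions: h_i = 138 − 2×8.1 = 121.8 mm, b_i = 121 − 2×8.1 = 104.8 mm
Weak-axis I_min = (h_o·b_o³ − h_i·b_i³)/12 with b_o = 121, b_i = 104.8 mm (shorter outer/inner sides).
I_min = (138×121³ − 121.8×104.8³)/12 = 8.690×10^6 mm⁴
I = 8.690×10^6 mm⁴ = 8.690×10^-6 m⁴
Effective length L_e = K·L = 2 × 2.14 = 4.280 m
P_cr = π²EI / L_e² = π² × 117×10⁹ × 8.690×10^-6 / 4.280² = 5.478×10^5 N
Factor of safety n = P_cr / P = 547.80 / 445 = 1.23

n ≈ 1.23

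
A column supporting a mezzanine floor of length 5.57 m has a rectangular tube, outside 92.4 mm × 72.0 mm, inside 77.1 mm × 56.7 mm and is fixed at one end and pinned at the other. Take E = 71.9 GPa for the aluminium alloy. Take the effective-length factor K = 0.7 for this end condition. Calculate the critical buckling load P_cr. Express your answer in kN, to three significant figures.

P_cr ≈ 79.5 kN

Weak-axis I_min = (h_o·b_o³ − h_i·b_i³)/12 with b_o = 72.0, b_i = 56.70 mm (shorter outer/inner sides).
I_min = (92.4×72.0³ − 77.10×56.70³)/12 = 1.703×10^6 mm⁴
I = 1.703×10^6 mm⁴ = 1.703×10^-6 m⁴
Effective length L_e = K·L = 0.7 × 5.57 = 3.899 m
P_cr = π²EI / L_e² = π² × 71.9×10⁹ × 1.703×10^-6 / 3.899² = 7.949×10^4 N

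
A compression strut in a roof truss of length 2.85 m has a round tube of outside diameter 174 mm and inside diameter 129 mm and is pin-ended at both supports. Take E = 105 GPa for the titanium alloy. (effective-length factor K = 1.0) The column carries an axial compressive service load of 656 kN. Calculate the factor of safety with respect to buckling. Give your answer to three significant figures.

n ≈ 6.11

d_o = 174 mm, d_i = 129 mm
I = π(d_o⁴ − d_i⁴)/64 = π(174⁴ − 129.0⁴)/64 = 3.140×10^7 mm⁴
I = 3.140×10^7 mm⁴ = 3.140×10^-5 m⁴
Effective length L_e = K·L = 1 × 2.85 = 2.850 m
P_cr = π²EI / L_e² = π² × 105×10⁹ × 3.140×10^-5 / 2.850² = 4.006×10^6 N
Factor of safety n = P_cr / P = 4006.4 / 656 = 6.11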